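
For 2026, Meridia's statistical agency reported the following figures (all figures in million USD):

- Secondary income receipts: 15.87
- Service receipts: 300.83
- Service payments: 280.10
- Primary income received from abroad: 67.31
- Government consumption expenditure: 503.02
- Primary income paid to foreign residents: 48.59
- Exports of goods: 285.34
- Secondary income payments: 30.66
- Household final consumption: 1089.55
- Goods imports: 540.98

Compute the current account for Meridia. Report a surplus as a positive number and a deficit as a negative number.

Goods balance = 285.34 - 540.98 = -255.64
Services balance = 300.83 - 280.10 = 20.73
Trade balance (goods + services) = -255.64 + 20.73 = -234.91
Net primary income = 67.31 - 48.59 = 18.72
Net secondary income = 15.87 - 30.66 = -14.79
Current account = -234.91 + 18.72 + (-14.79) = -230.98

-230.98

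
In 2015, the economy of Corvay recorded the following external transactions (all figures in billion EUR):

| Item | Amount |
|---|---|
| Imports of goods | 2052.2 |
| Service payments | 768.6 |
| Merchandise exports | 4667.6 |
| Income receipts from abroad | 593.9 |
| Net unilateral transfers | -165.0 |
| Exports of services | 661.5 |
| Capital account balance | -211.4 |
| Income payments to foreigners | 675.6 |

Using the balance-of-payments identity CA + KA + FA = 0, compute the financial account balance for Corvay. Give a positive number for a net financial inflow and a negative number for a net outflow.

Goods balance = 4667.6 - 2052.2 = 2615.4
Services balance = 661.5 - 768.6 = -107.1
Trade balance (goods + services) = 2615.4 + (-107.1) = 2508.3
Net primary income = 593.9 - 675.6 = -81.7
Net secondary income = -165.0
Current account = 2508.3 + (-81.7) + (-165.0) = 2261.6
Financial account = -(2261.6 + (-211.4)) = -2050.2

-2050.2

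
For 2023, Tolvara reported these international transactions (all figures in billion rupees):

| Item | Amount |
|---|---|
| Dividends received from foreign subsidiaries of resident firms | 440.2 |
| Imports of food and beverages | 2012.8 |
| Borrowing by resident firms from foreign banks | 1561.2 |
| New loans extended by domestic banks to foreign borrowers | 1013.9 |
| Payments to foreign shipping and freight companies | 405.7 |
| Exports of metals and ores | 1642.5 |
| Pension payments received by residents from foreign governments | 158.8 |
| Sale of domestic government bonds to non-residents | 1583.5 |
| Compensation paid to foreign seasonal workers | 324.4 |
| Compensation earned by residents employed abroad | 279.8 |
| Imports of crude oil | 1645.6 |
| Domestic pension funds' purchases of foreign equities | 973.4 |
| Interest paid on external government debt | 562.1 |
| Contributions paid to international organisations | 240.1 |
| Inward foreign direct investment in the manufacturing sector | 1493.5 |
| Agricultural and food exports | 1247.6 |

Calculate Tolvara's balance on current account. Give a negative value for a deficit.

-1421.8

Goods: 1247.6 - 2012.8 + 1642.5 - 1645.6 = -768.3
Services: -405.7
Primary income: -324.4 + 440.2 + 279.8 - 562.1 = -166.5
Secondary income: 158.8 - 240.1 = -81.3
Current account = (-768.3) + (-405.7) + (-166.5) + (-81.3) = -1421.8
(Excluded from the current account — financial account: borrowing by resident firms from foreign banks 1561.2, new loans extended by domestic banks to foreign borrowers 1013.9, sale of domestic government bonds to non-residents 1583.5, domestic pension funds' purchases of foreign equities 973.4, inward foreign direct investment in the manufacturing sector 1493.5.)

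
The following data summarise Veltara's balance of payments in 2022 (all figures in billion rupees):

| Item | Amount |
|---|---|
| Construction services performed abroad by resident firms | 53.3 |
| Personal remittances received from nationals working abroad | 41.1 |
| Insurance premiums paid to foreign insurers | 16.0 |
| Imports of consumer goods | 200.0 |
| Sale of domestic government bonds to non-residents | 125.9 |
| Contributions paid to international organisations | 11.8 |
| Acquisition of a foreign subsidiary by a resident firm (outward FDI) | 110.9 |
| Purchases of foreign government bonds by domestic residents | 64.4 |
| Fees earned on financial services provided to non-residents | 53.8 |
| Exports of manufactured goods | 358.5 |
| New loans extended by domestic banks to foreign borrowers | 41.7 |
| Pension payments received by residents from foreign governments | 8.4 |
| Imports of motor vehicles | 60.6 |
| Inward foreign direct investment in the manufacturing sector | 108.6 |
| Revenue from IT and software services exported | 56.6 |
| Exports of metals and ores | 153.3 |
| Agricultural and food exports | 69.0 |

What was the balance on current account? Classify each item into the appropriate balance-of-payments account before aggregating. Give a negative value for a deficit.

505.6

Goods: -200.0 + 153.3 + 69.0 - 60.6 + 358.5 = 320.2
Services: -16.0 + 53.8 + 53.3 + 56.6 = 147.7
Secondary income: -11.8 + 8.4 + 41.1 = 37.7
Current account = 320.2 + 147.7 + 37.7 = 505.6
(Excluded from the current account — financial account: sale of domestic government bonds to non-residents 125.9, acquisition of a foreign subsidiary by a resident firm (outward FDI) 110.9, purchases of foreign government bonds by domestic residents 64.4, new loans extended by domestic banks to foreign borrowers 41.7, inward foreign direct investment in the manufacturing sector 108.6.)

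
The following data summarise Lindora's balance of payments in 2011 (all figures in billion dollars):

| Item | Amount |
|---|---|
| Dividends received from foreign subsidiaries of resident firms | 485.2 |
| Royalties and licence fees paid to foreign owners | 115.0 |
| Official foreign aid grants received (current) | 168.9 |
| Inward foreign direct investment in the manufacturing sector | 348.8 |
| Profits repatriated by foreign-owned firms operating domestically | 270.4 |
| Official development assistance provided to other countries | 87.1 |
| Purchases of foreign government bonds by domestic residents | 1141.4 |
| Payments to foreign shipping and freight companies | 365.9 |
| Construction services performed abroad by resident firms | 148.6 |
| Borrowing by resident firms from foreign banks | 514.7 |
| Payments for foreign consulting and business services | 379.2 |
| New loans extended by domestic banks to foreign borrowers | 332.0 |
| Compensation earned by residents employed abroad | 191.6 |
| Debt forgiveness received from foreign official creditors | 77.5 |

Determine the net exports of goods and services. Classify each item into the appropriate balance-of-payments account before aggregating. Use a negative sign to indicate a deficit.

Services: -115.0 - 379.2 - 365.9 + 148.6 = -711.5
Trade balance = 0.0 + (-711.5) = -711.5
(Excluded from the trade balance — primary income: dividends received from foreign subsidiaries of resident firms 485.2, profits repatriated by foreign-owned firms operating domestically 270.4, compensation earned by residents employed abroad 191.6; secondary income: official foreign aid grants received (current) 168.9, official development assistance provided to other countries 87.1; financial account: inward foreign direct investment in the manufacturing sector 348.8, purchases of foreign government bonds by domestic residents 1141.4, borrowing by resident firms from foreign banks 514.7, new loans extended by domestic banks to foreign borrowers 332.0; capital account: debt forgiveness received from foreign official creditors 77.5.)

-711.5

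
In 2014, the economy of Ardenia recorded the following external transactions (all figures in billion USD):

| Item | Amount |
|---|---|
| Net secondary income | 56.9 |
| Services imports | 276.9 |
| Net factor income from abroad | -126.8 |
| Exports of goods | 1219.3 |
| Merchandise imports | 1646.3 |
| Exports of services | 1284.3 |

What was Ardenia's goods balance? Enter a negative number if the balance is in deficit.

-427.0

Goods balance = 1219.3 - 1646.3 = -427.0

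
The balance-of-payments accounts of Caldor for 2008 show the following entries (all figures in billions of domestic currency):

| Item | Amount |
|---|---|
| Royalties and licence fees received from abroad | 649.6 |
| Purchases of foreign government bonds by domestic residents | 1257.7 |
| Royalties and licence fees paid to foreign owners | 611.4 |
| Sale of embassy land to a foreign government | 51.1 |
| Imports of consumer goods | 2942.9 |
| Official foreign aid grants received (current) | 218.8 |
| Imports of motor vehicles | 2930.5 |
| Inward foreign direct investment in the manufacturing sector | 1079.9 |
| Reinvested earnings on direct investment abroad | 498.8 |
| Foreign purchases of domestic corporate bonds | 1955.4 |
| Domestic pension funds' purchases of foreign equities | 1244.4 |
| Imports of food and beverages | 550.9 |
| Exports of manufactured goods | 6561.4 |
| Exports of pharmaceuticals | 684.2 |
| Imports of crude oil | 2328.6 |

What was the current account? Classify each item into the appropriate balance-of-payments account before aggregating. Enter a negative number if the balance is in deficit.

Goods: -550.9 - 2930.5 - 2942.9 - 2328.6 + 684.2 + 6561.4 = -1507.3
Services: 649.6 - 611.4 = 38.2
Primary income: 498.8
Secondary income: 218.8
Current account = (-1507.3) + 38.2 + 498.8 + 218.8 = -751.5
(Excluded from the current account — financial account: purchases of foreign government bonds by domestic residents 1257.7, inward foreign direct investment in the manufacturing sector 1079.9, foreign purchases of domestic corporate bonds 1955.4, domestic pension funds' purchases of foreign equities 1244.4; capital account: sale of embassy land to a foreign government 51.1.)

-751.5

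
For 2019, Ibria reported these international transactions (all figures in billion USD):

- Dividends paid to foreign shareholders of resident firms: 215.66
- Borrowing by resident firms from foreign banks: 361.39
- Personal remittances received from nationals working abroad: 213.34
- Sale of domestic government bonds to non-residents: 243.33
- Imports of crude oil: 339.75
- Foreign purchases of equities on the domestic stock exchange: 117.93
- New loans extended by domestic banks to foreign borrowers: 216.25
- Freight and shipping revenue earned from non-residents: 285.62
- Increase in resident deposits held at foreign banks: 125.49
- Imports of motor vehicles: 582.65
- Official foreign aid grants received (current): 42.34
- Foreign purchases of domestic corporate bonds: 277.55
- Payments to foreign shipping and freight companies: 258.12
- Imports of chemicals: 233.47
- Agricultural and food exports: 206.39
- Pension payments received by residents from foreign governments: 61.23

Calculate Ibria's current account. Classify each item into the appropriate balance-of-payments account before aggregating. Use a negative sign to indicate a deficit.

Goods: -339.75 + 206.39 - 582.65 - 233.47 = -949.48
Services: -258.12 + 285.62 = 27.50
Primary income: -215.66
Secondary income: 42.34 + 61.23 + 213.34 = 316.91
Current account = (-949.48) + 27.50 + (-215.66) + 316.91 = -820.73
(Excluded from the current account — financial account: borrowing by resident firms from foreign banks 361.39, sale of domestic government bonds to non-residents 243.33, foreign purchases of equities on the domestic stock exchange 117.93, new loans extended by domestic banks to foreign borrowers 216.25, increase in resident deposits held at foreign banks 125.49, foreign purchases of domestic corporate bonds 277.55.)

-820.73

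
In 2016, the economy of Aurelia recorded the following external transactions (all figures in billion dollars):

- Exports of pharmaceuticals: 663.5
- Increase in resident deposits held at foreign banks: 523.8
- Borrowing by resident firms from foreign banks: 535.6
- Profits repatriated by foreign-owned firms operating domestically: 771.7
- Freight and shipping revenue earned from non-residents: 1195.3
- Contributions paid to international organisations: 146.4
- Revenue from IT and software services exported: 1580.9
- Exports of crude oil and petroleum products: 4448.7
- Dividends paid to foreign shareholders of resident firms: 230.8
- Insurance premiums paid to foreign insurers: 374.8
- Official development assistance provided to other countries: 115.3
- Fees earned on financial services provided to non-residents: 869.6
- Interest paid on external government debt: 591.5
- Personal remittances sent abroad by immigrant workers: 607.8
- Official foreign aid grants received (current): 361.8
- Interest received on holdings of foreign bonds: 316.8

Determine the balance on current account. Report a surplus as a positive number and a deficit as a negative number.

Goods: 4448.7 + 663.5 = 5112.2
Services: -374.8 + 869.6 + 1580.9 + 1195.3 = 3271.0
Primary income: -230.8 - 771.7 - 591.5 + 316.8 = -1277.2
Secondary income: -607.8 - 115.3 + 361.8 - 146.4 = -507.7
Current account = 5112.2 + 3271.0 + (-1277.2) + (-507.7) = 6598.3
(Excluded from the current account — financial account: increase in resident deposits held at foreign banks 523.8, borrowing by resident firms from foreign banks 535.6.)

6598.3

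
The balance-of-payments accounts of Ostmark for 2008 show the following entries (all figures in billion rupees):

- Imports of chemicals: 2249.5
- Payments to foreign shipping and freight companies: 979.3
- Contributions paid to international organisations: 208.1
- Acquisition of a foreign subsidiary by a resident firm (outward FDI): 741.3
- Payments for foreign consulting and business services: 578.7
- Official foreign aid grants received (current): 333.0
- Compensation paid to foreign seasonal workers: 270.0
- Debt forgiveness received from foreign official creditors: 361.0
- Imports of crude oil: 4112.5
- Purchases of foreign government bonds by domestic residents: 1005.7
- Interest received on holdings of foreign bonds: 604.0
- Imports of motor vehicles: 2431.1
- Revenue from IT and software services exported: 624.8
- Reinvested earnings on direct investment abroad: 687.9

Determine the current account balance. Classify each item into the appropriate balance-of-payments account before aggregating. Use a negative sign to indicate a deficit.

-8579.5

Goods: -2431.1 - 2249.5 - 4112.5 = -8793.1
Services: -979.3 + 624.8 - 578.7 = -933.2
Primary income: 604.0 + 687.9 - 270.0 = 1021.9
Secondary income: 333.0 - 208.1 = 124.9
Current account = (-8793.1) + (-933.2) + 1021.9 + 124.9 = -8579.5
(Excluded from the current account — financial account: acquisition of a foreign subsidiary by a resident firm (outward FDI) 741.3, purchases of foreign government bonds by domestic residents 1005.7; capital account: debt forgiveness received from foreign official creditors 361.0.)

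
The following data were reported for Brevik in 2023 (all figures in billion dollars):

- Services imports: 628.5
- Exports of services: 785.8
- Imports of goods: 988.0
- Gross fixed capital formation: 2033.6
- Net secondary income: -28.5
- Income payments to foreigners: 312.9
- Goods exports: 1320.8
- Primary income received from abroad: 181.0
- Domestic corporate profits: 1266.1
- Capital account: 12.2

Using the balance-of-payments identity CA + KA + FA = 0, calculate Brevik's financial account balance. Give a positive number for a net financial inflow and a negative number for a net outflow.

-341.9

Goods balance = 1320.8 - 988.0 = 332.8
Services balance = 785.8 - 628.5 = 157.3
Trade balance (goods + services) = 332.8 + 157.3 = 490.1
Net primary income = 181.0 - 312.9 = -131.9
Net secondary income = -28.5
Current account = 490.1 + (-131.9) + (-28.5) = 329.7
Financial account = -(329.7 + 12.2) = -341.9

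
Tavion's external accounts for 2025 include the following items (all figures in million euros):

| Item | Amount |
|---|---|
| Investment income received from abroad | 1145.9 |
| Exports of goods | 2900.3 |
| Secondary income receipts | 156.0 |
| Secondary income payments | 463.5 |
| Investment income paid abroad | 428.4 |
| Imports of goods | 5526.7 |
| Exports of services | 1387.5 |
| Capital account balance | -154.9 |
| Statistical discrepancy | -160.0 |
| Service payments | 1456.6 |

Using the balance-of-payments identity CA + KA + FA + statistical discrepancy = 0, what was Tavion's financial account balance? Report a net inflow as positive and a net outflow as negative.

2600.4

Goods balance = 2900.3 - 5526.7 = -2626.4
Services balance = 1387.5 - 1456.6 = -69.1
Trade balance (goods + services) = -2626.4 + (-69.1) = -2695.5
Net primary income = 1145.9 - 428.4 = 717.5
Net secondary income = 156.0 - 463.5 = -307.5
Current account = -2695.5 + 717.5 + (-307.5) = -2285.5
Financial account = -(-2285.5 + (-154.9) + (-160.0)) = 2600.4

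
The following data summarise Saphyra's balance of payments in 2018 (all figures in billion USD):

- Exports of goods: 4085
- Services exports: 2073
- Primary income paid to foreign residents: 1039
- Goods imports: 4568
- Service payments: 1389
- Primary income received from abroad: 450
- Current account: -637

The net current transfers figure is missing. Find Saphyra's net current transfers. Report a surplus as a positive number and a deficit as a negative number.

-249

Current account = goods balance + services balance + net primary income + net secondary income
Sum of the known components = -388
Net current transfers = CA - (known components) = -637 - (-388) = -249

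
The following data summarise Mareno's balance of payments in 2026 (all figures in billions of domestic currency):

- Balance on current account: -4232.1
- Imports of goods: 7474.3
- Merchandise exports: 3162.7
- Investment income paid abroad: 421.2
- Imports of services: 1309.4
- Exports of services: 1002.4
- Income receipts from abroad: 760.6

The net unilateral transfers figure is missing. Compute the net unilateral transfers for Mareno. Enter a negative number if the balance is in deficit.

47.1

Current account = goods balance + services balance + net primary income + net secondary income
Sum of the known components = -4279.2
Net unilateral transfers = CA - (known components) = -4232.1 - (-4279.2) = 47.1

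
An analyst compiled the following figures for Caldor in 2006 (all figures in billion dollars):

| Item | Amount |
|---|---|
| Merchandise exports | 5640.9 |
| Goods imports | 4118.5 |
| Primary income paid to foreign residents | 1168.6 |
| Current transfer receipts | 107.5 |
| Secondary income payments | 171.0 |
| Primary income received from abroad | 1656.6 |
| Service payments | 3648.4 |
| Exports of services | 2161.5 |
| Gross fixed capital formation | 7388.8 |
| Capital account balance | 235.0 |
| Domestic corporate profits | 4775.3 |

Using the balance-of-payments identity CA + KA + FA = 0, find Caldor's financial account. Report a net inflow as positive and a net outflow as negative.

Goods balance = 5640.9 - 4118.5 = 1522.4
Services balance = 2161.5 - 3648.4 = -1486.9
Trade balance (goods + services) = 1522.4 + (-1486.9) = 35.5
Net primary income = 1656.6 - 1168.6 = 488.0
Net secondary income = 107.5 - 171.0 = -63.5
Current account = 35.5 + 488.0 + (-63.5) = 460.0
Financial account = -(460.0 + 235.0) = -695.0

-695.0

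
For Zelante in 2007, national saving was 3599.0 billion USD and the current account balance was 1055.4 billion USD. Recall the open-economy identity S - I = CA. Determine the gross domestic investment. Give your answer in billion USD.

S - I = CA (net lending to the rest of the world).
I = S - CA = 3599.0 - 1055.4 = 2543.6

2543.6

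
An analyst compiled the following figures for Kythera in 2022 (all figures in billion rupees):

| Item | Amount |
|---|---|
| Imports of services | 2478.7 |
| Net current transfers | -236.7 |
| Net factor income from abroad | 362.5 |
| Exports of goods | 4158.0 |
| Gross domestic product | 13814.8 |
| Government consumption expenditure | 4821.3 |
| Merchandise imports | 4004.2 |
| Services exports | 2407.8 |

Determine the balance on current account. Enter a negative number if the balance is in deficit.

208.7

Goods balance = 4158.0 - 4004.2 = 153.8
Services balance = 2407.8 - 2478.7 = -70.9
Trade balance (goods + services) = 153.8 + (-70.9) = 82.9
Net primary income = 362.5
Net secondary income = -236.7
Current account = 82.9 + 362.5 + (-236.7) = 208.7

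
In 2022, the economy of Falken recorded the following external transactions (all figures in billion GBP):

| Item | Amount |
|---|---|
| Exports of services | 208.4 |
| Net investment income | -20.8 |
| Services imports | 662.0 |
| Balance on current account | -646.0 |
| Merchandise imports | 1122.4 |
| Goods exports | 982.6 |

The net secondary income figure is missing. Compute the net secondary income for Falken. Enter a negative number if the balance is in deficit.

Current account = goods balance + services balance + net primary income + net secondary income
Sum of the known components = -614.2
Net secondary income = CA - (known components) = -646.0 - (-614.2) = -31.8

-31.8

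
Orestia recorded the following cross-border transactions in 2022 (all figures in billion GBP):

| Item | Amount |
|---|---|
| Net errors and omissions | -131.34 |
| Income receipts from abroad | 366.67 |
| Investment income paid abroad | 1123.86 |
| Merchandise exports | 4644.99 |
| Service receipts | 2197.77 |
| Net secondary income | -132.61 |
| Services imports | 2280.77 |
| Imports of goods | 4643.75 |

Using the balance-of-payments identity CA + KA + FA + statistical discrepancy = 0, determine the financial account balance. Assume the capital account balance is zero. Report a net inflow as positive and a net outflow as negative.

1102.90

Goods balance = 4644.99 - 4643.75 = 1.24
Services balance = 2197.77 - 2280.77 = -83.00
Trade balance (goods + services) = 1.24 + (-83.00) = -81.76
Net primary income = 366.67 - 1123.86 = -757.19
Net secondary income = -132.61
Current account = -81.76 + (-757.19) + (-132.61) = -971.56
Financial account = -(-971.56 + (-131.34)) = 1102.90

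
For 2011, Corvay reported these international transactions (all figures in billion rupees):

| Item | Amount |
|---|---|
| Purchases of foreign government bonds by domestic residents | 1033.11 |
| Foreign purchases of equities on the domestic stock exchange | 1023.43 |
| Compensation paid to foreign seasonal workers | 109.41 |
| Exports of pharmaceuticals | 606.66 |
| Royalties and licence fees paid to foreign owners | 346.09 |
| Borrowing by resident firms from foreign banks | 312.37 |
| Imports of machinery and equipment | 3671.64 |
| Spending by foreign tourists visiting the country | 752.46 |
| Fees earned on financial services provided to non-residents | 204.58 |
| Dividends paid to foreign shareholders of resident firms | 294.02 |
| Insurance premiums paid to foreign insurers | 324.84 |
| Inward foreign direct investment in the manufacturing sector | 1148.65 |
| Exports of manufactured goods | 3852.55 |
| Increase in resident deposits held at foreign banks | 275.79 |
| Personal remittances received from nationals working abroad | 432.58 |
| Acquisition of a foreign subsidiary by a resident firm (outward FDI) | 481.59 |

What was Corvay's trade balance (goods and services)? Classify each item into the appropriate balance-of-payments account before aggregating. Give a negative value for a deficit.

Goods: 606.66 + 3852.55 - 3671.64 = 787.57
Services: -346.09 + 204.58 - 324.84 + 752.46 = 286.11
Trade balance = 787.57 + 286.11 = 1073.68
(Excluded from the trade balance — financial account: purchases of foreign government bonds by domestic residents 1033.11, foreign purchases of equities on the domestic stock exchange 1023.43, borrowing by resident firms from foreign banks 312.37, inward foreign direct investment in the manufacturing sector 1148.65, increase in resident deposits held at foreign banks 275.79, acquisition of a foreign subsidiary by a resident firm (outward FDI) 481.59; primary income: compensation paid to foreign seasonal workers 109.41, dividends paid to foreign shareholders of resident firms 294.02; secondary income: personal remittances received from nationals working abroad 432.58.)

1073.68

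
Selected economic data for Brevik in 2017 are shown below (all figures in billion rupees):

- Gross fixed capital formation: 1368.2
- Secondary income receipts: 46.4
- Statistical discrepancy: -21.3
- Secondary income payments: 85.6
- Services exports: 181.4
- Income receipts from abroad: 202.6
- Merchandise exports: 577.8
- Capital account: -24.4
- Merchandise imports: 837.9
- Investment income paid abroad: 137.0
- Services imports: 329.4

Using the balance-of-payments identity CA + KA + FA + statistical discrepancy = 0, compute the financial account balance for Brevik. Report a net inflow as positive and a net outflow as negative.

427.4

Goods balance = 577.8 - 837.9 = -260.1
Services balance = 181.4 - 329.4 = -148.0
Trade balance (goods + services) = -260.1 + (-148.0) = -408.1
Net primary income = 202.6 - 137.0 = 65.6
Net secondary income = 46.4 - 85.6 = -39.2
Current account = -408.1 + 65.6 + (-39.2) = -381.7
Financial account = -(-381.7 + (-24.4) + (-21.3)) = 427.4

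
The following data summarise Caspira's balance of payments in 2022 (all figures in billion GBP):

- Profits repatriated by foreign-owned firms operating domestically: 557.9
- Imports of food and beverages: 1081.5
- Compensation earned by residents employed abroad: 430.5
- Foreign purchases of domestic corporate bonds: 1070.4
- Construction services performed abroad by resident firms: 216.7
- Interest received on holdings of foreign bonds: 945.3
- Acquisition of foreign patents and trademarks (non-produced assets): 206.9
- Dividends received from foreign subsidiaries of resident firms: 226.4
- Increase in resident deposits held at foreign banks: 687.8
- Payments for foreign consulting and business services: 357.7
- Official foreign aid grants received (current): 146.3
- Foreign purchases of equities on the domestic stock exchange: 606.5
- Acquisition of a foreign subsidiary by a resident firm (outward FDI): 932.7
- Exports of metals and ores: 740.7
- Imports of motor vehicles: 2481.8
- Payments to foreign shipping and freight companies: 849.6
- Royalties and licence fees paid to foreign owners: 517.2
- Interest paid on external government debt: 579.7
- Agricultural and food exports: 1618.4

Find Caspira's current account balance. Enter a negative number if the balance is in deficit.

Goods: -1081.5 - 2481.8 + 1618.4 + 740.7 = -1204.2
Services: -849.6 - 357.7 - 517.2 + 216.7 = -1507.8
Primary income: 945.3 - 557.9 + 430.5 - 579.7 + 226.4 = 464.6
Secondary income: 146.3
Current account = (-1204.2) + (-1507.8) + 464.6 + 146.3 = -2101.1
(Excluded from the current account — financial account: foreign purchases of domestic corporate bonds 1070.4, increase in resident deposits held at foreign banks 687.8, foreign purchases of equities on the domestic stock exchange 606.5, acquisition of a foreign subsidiary by a resident firm (outward FDI) 932.7; capital account: acquisition of foreign patents and trademarks (non-produced assets) 206.9.)

-2101.1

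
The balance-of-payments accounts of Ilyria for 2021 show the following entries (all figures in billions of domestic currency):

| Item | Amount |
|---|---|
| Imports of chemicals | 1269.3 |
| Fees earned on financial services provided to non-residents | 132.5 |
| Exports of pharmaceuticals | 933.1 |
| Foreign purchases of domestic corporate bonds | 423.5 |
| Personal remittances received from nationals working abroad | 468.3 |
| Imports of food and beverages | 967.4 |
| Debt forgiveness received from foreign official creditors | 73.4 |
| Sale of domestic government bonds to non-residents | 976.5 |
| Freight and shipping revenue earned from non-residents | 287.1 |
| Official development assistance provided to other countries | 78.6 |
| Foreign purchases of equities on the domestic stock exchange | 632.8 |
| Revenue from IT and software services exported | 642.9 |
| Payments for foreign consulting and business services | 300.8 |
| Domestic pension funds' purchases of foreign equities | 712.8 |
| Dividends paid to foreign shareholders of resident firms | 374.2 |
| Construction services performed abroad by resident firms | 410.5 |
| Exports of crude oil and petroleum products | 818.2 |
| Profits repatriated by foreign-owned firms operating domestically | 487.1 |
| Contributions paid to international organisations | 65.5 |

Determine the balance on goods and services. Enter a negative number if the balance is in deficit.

Goods: -967.4 - 1269.3 + 818.2 + 933.1 = -485.4
Services: 410.5 + 287.1 + 132.5 - 300.8 + 642.9 = 1172.2
Trade balance = -485.4 + 1172.2 = 686.8
(Excluded from the trade balance — financial account: foreign purchases of domestic corporate bonds 423.5, sale of domestic government bonds to non-residents 976.5, foreign purchases of equities on the domestic stock exchange 632.8, domestic pension funds' purchases of foreign equities 712.8; secondary income: personal remittances received from nationals working abroad 468.3, official development assistance provided to other countries 78.6, contributions paid to international organisations 65.5; capital account: debt forgiveness received from foreign official creditors 73.4; primary income: dividends paid to foreign shareholders of resident firms 374.2, profits repatriated by foreign-owned firms operating domestically 487.1.)

686.8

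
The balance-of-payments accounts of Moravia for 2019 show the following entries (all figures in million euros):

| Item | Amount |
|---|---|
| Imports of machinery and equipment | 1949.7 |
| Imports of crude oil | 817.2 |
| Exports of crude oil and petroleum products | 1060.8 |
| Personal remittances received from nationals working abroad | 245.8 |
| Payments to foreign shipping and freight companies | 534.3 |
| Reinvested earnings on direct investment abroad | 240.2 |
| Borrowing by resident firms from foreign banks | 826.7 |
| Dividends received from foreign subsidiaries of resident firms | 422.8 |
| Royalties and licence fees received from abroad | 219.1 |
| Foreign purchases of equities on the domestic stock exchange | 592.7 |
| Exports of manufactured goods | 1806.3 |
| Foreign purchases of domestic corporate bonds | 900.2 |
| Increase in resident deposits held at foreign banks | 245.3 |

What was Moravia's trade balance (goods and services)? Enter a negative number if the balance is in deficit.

-215.0

Goods: 1806.3 + 1060.8 - 817.2 - 1949.7 = 100.2
Services: 219.1 - 534.3 = -315.2
Trade balance = 100.2 + (-315.2) = -215.0
(Excluded from the trade balance — secondary income: personal remittances received from nationals working abroad 245.8; primary income: reinvested earnings on direct investment abroad 240.2, dividends received from foreign subsidiaries of resident firms 422.8; financial account: borrowing by resident firms from foreign banks 826.7, foreign purchases of equities on the domestic stock exchange 592.7, foreign purchases of domestic corporate bonds 900.2, increase in resident deposits held at foreign banks 245.3.)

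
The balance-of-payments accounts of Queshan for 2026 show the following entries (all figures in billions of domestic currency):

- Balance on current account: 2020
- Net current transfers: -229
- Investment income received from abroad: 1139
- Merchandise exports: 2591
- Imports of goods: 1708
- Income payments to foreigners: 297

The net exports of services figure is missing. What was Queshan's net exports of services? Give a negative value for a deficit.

524

Current account = goods balance + services balance + net primary income + net secondary income
Sum of the known components = 1496
Net exports of services = CA - (known components) = 2020 - 1496 = 524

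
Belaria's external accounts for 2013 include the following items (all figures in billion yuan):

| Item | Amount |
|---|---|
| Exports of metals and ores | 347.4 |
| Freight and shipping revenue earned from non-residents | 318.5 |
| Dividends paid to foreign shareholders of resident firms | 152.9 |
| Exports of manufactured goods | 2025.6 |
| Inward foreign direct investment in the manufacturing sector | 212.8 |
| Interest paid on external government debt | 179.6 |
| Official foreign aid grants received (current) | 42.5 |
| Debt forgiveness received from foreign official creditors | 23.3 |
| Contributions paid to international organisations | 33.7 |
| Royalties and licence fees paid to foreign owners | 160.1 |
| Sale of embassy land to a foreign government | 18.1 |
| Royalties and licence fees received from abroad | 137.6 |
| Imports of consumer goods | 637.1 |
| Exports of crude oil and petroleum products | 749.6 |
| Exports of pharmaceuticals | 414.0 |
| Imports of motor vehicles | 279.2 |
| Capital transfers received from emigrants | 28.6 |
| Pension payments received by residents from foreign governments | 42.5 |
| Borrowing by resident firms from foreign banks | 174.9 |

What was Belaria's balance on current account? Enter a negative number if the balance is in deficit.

Goods: 749.6 + 347.4 + 414.0 - 637.1 + 2025.6 - 279.2 = 2620.3
Services: -160.1 + 318.5 + 137.6 = 296.0
Primary income: -152.9 - 179.6 = -332.5
Secondary income: 42.5 + 42.5 - 33.7 = 51.3
Current account = 2620.3 + 296.0 + (-332.5) + 51.3 = 2635.1
(Excluded from the current account — financial account: inward foreign direct investment in the manufacturing sector 212.8, borrowing by resident firms from foreign banks 174.9; capital account: debt forgiveness received from foreign official creditors 23.3, sale of embassy land to a foreign government 18.1, capital transfers received from emigrants 28.6.)

2635.1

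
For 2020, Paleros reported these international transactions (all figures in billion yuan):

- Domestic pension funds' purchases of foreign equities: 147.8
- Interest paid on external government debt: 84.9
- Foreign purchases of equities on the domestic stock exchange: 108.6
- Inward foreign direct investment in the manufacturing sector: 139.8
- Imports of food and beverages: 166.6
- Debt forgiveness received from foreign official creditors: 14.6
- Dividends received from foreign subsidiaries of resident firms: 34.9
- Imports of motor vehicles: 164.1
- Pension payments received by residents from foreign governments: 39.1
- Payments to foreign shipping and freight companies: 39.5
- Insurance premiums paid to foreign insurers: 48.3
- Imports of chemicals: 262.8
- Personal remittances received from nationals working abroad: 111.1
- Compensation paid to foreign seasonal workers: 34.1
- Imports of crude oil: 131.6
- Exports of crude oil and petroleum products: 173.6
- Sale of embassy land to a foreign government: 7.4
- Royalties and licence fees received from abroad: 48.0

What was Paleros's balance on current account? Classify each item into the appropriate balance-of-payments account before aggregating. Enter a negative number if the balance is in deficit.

Goods: -164.1 + 173.6 - 262.8 - 131.6 - 166.6 = -551.5
Services: -48.3 + 48.0 - 39.5 = -39.8
Primary income: -84.9 + 34.9 - 34.1 = -84.1
Secondary income: 111.1 + 39.1 = 150.2
Current account = (-551.5) + (-39.8) + (-84.1) + 150.2 = -525.2
(Excluded from the current account — financial account: domestic pension funds' purchases of foreign equities 147.8, foreign purchases of equities on the domestic stock exchange 108.6, inward foreign direct investment in the manufacturing sector 139.8; capital account: debt forgiveness received from foreign official creditors 14.6, sale of embassy land to a foreign government 7.4.)

-525.2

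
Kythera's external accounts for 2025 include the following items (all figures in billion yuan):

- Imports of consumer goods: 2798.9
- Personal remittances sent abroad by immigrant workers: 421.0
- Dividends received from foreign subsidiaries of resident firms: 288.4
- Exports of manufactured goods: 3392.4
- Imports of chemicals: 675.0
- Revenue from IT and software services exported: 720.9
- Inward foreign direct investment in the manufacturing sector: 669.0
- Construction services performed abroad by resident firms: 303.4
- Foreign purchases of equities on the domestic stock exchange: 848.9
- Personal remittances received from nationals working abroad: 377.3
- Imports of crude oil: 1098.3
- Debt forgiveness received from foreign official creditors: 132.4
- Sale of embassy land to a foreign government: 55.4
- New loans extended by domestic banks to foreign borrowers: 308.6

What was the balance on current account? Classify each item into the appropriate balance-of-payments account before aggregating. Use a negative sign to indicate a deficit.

89.2

Goods: -2798.9 - 1098.3 - 675.0 + 3392.4 = -1179.8
Services: 720.9 + 303.4 = 1024.3
Primary income: 288.4
Secondary income: 377.3 - 421.0 = -43.7
Current account = (-1179.8) + 1024.3 + 288.4 + (-43.7) = 89.2
(Excluded from the current account — financial account: inward foreign direct investment in the manufacturing sector 669.0, foreign purchases of equities on the domestic stock exchange 848.9, new loans extended by domestic banks to foreign borrowers 308.6; capital account: debt forgiveness received from foreign official creditors 132.4, sale of embassy land to a foreign government 55.4.)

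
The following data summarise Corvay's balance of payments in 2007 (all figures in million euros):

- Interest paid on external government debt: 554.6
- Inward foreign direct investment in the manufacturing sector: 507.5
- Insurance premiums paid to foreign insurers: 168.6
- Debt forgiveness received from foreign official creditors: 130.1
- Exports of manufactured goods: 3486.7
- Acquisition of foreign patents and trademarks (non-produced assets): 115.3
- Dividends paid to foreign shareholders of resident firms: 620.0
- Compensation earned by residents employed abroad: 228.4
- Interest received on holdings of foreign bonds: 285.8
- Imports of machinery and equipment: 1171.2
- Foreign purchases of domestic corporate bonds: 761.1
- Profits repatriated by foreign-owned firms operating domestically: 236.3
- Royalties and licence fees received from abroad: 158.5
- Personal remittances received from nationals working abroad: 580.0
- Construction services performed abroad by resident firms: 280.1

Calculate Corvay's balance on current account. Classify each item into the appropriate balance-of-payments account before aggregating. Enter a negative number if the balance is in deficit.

2268.8

Goods: -1171.2 + 3486.7 = 2315.5
Services: 158.5 - 168.6 + 280.1 = 270.0
Primary income: -554.6 - 236.3 - 620.0 + 228.4 + 285.8 = -896.7
Secondary income: 580.0
Current account = 2315.5 + 270.0 + (-896.7) + 580.0 = 2268.8
(Excluded from the current account — financial account: inward foreign direct investment in the manufacturing sector 507.5, foreign purchases of domestic corporate bonds 761.1; capital account: debt forgiveness received from foreign official creditors 130.1, acquisition of foreign patents and trademarks (non-produced assets) 115.3.)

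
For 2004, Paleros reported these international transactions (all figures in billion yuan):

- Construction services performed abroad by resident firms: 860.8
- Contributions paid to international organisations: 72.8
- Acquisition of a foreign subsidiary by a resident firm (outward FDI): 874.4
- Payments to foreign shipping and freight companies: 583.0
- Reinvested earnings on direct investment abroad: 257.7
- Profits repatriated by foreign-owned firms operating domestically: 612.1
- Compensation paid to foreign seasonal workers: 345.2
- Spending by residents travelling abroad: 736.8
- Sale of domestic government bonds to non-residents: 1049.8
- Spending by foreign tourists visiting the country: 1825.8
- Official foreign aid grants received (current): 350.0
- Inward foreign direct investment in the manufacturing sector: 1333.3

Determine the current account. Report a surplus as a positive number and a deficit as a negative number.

Services: -583.0 + 860.8 - 736.8 + 1825.8 = 1366.8
Primary income: -345.2 + 257.7 - 612.1 = -699.6
Secondary income: -72.8 + 350.0 = 277.2
Current account = 1366.8 + (-699.6) + 277.2 = 944.4
(Excluded from the current account — financial account: acquisition of a foreign subsidiary by a resident firm (outward FDI) 874.4, sale of domestic government bonds to non-residents 1049.8, inward foreign direct investment in the manufacturing sector 1333.3.)

944.4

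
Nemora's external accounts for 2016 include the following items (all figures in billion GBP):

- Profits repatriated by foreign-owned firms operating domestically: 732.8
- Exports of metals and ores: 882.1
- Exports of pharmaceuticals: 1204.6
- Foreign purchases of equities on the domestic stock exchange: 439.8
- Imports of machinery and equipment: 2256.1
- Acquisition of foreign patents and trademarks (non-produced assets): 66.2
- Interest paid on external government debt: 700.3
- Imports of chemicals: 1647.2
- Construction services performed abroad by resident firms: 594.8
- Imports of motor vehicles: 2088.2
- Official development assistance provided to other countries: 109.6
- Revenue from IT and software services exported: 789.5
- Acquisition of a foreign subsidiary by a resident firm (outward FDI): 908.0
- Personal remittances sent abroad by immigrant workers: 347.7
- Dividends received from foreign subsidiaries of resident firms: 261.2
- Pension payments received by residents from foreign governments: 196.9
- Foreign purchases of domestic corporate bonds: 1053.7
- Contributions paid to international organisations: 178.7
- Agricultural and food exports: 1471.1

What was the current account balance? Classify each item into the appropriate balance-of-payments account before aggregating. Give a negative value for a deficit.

-2660.4

Goods: -2088.2 - 2256.1 + 1471.1 + 882.1 - 1647.2 + 1204.6 = -2433.7
Services: 594.8 + 789.5 = 1384.3
Primary income: 261.2 - 732.8 - 700.3 = -1171.9
Secondary income: -178.7 + 196.9 - 109.6 - 347.7 = -439.1
Current account = (-2433.7) + 1384.3 + (-1171.9) + (-439.1) = -2660.4
(Excluded from the current account — financial account: foreign purchases of equities on the domestic stock exchange 439.8, acquisition of a foreign subsidiary by a resident firm (outward FDI) 908.0, foreign purchases of domestic corporate bonds 1053.7; capital account: acquisition of foreign patents and trademarks (non-produced assets) 66.2.)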